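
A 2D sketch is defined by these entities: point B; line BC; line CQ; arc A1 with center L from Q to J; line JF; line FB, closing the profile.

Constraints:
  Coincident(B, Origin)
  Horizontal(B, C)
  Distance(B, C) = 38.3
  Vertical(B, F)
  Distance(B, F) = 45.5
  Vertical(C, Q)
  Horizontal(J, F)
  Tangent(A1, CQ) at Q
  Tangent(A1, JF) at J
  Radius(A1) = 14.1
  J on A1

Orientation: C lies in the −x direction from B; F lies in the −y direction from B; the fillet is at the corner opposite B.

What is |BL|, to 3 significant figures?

39.6

B is at the origin; B and C share the same y with |BC| = 38.3 and C on the −x side, so C = (-38.3, 0.00). B and F share the same x with |BF| = 45.5 and F on the −y side, so F = (0.00, -45.5). The virtual corner opposite B is at (-38.3, -45.5). Since A1 is tangent to CQ there, LQ ⟂ CQ and A1 meets JF tangentially, so LJ is at right angles to JF, with radius 14.1, so the center L sits 14.1 in from both sides at L = (-24.2, -31.4). Then |BL| = |L − B| = 39.6.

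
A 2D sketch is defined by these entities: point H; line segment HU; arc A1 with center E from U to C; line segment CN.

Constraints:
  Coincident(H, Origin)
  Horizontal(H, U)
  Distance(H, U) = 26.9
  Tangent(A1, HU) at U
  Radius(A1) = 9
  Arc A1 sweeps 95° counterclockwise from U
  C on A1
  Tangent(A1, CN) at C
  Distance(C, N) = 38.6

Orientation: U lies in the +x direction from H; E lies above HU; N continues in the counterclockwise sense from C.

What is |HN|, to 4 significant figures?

58.17

On A1, U sits at bearing -90° from E; a 95° counterclockwise sweep puts C at bearing 5°, so C = E + 9.0·(cos 5°, sin 5°) = (35.87, 9.784). A1 meets CN tangentially, so EC is at right angles to CN, so CN runs along (−sin 5°, cos 5°); with |CN| = 38.6, N = (32.50, 48.24). Then |HN| = |N − H| = 58.17.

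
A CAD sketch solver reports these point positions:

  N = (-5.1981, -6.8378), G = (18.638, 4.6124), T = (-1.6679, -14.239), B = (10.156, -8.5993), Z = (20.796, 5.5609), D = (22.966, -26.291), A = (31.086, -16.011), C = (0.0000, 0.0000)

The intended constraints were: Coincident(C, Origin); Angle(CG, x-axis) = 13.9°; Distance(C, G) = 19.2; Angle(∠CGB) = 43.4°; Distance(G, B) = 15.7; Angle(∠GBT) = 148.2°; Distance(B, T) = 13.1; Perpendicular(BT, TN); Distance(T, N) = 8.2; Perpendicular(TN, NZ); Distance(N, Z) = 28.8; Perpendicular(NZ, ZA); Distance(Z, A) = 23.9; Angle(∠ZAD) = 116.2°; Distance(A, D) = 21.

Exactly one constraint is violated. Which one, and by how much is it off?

Distance(A, D) = 21 — off by 7.90.

C = (0.00, 0.00) ✓; CG at 13.90° ✓; |CG| = 19.20 ✓; ∠CGB = 43.40° ✓; |GB| = 15.70 ✓; ∠GBT = 148.2° ✓; |BT| = 13.10 ✓; ∠(BT, TN) = 90.00° ✓; |TN| = 8.200 ✓; ∠(TN, NZ) = 90.00° ✓; |NZ| = 28.80 ✓; ∠(NZ, ZA) = 90.00° ✓; |ZA| = 23.90 ✓; ∠ZAD = 116.2° ✓; |AD| = 13.10 ✗.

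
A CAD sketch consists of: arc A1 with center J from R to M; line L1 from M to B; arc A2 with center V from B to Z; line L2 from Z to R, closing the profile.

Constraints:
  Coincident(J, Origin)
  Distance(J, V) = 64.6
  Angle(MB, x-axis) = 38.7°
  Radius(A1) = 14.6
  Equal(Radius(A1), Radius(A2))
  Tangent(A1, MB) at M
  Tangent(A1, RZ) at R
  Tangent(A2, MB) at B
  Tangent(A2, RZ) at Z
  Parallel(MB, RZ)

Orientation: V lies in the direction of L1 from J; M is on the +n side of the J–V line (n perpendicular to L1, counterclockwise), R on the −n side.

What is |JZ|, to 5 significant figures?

66.229

The slot axis is L1's direction at 38.7°, so u = (cos 38.7°, sin 38.7°) = (0.78043, 0.62524) and n = (−sin 38.7°, cos 38.7°) = (-0.62524, 0.78043). J is at the origin and V lies 64.6 along u from J, so V = 64.6·u = (50.416, 40.391). Tangency of A1 to both parallel lines with radius 14.6 puts M and R at J ± 14.6·n: M = (-9.1285, 11.394), R = (9.1285, -11.394). Equal radii place B and Z the same way about V: B = V + 14.6·n = (41.287, 51.785), Z = V − 14.6·n = (59.544, 28.996). Then |JZ| = |Z − J| = 66.229.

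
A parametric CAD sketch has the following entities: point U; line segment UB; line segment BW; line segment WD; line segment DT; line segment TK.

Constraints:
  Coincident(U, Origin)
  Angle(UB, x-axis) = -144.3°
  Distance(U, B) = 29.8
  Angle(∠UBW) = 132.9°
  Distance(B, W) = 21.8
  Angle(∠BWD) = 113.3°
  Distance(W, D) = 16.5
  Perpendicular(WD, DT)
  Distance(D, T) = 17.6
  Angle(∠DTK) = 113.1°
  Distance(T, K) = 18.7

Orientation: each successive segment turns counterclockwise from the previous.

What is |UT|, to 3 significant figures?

32.4

∠BWD = 113.3° gives WD at -30.5° from the x-axis; with |WD| = 16.5, D = (-12.7, -47.4). WD is perpendicular to DT, so DT runs at 59.5°; with |DT| = 17.6, T = (-3.78, -32.2). Then |UT| = |T − U| = 32.4.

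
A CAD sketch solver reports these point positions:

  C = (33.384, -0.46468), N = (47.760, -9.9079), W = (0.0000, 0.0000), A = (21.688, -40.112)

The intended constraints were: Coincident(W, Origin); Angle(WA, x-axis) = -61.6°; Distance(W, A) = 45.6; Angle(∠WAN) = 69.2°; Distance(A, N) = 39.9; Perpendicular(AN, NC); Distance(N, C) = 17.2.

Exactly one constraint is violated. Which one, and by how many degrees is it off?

Perpendicular(AN, NC) — off by 7.50°.

W = (0.00, 0.00) ✓; WA at -61.60° ✓; |WA| = 45.60 ✓; ∠WAN = 69.20° ✓; |AN| = 39.90 ✓; ∠(AN, NC) = 97.50° ✗; |NC| = 17.20 ✓.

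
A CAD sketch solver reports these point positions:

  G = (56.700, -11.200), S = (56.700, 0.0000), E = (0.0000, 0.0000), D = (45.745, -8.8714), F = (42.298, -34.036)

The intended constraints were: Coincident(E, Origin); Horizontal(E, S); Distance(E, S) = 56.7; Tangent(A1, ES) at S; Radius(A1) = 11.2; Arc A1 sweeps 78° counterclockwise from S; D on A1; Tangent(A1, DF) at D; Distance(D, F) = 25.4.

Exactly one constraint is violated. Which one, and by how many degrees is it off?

Tangent(A1, DF) at D — off by 4.20°.

E = (0.00, 0.00) ✓; E.y = 0.00, S.y = 0.00 ✓; |ES| = 56.70 ✓; ∠(GS, SE) = 90.00° ✓; |GS| = 11.20 ✓; bearing(G→D) − bearing(G→S) = 78.00° ✓; |GD| = 11.20 ✓; ∠(GD, DF) = 85.80° ✗; |DF| = 25.40 ✓.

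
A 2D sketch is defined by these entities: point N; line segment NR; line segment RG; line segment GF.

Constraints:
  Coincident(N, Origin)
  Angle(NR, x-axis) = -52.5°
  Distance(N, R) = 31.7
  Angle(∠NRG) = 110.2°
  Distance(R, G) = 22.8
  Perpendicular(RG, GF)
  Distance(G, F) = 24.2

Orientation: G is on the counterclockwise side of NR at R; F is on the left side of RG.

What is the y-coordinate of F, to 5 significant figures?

4.7361

N is at the origin; NR runs at -52.5° with length 31.7, so R = 31.7·(cos -52.5°, sin -52.5°) = (19.298, -25.149). ∠NRG = 110.2°, so RG runs at -52.5° + (180° − 110.2°) = 17.300° from the x-axis; with |RG| = 22.8, G = R + 22.8·(cos 17.300°, sin 17.300°) = (41.066, -18.369). The perpendicularity gives GF at right angles to RG; with |GF| = 24.2 on the left of RG, F = G + 24.2·(-0.29737, 0.95476) = (33.870, 4.7361). So F.y = 4.7361.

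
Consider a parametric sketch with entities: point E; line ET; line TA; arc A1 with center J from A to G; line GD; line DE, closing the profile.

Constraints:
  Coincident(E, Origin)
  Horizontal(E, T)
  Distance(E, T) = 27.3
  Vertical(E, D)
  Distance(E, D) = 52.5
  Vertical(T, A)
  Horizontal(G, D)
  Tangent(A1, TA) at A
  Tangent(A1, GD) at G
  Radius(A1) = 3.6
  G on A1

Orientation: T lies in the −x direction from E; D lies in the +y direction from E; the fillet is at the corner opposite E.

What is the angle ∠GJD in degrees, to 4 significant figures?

81.36°

E is at the origin; E and T share the same y with |ET| = 27.3 and T on the −x side, so T = (-27.30, 0.000). E and D share the same x with |ED| = 52.5 and D on the +y side, so D = (0.000, 52.50). The virtual corner opposite E is at (-27.30, 52.50). A1 meets TA tangentially, so JA is at right angles to TA and the tangent condition forces JG to be normal to GD, with radius 3.6, so the center J sits 3.6 in from both sides at J = (-23.70, 48.90). That places the tangent points at A = (-27.30, 48.90) on TA and G = (-23.70, 52.50) on GD. Then cos ∠GJD = JG·JD / (|JG||JD|), giving 81.36°.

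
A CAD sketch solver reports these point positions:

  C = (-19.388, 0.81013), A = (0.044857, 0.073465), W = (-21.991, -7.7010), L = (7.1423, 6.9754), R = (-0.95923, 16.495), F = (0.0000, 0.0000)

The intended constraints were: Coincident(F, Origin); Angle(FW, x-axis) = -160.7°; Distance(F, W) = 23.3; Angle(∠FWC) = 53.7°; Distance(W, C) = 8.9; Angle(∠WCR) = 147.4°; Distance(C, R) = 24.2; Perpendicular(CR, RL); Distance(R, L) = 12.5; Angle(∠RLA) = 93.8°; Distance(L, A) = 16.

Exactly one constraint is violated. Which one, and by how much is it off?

Distance(L, A) = 16 — off by 6.10.

F = (0.00, 0.00) ✓; FW at -160.7° ✓; |FW| = 23.30 ✓; ∠FWC = 53.69° ✓; |WC| = 8.900 ✓; ∠WCR = 147.4° ✓; |CR| = 24.20 ✓; ∠(CR, RL) = 90.00° ✓; |RL| = 12.50 ✓; ∠RLA = 93.80° ✓; |LA| = 9.900 ✗.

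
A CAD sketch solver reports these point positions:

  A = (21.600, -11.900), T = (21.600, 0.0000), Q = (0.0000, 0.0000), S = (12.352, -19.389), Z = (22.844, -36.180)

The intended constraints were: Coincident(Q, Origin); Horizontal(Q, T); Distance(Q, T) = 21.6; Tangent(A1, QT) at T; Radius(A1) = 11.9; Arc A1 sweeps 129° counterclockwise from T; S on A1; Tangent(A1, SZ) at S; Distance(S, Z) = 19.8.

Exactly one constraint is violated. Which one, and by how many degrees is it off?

Tangent(A1, SZ) at S — off by 7.00°.

Q = (0.00, 0.00) ✓; Q.y = 0.00, T.y = 0.00 ✓; |QT| = 21.60 ✓; ∠(AT, TQ) = 90.00° ✓; |AT| = 11.90 ✓; bearing(A→S) − bearing(A→T) = 129.0° ✓; |AS| = 11.90 ✓; ∠(AS, SZ) = 97.00° ✗; |SZ| = 19.80 ✓.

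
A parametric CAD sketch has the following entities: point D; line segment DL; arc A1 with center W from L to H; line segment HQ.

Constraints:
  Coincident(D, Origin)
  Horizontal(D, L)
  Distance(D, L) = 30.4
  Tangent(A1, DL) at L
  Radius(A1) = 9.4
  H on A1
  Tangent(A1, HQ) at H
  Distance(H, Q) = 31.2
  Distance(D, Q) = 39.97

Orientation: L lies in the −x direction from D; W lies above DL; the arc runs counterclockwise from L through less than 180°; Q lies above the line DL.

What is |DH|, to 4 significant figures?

22.44

D is at the origin; DL is horizontal with |DL| = 30.4 and L on the −x side, so L = (-30.40, 0.000). The tangent condition forces WL to be normal to DL, so W = L + (0, 9.4) = (-30.40, 9.400). Since WH ⟂ HQ (tangency), |WQ| = √(9.4² + 31.2²) = 32.59 regardless of where H sits on A1. So Q lies on both circle(D, 39.97) and circle(W, 32.59); the above-DL intersection is Q = (-13.88, 37.48). H is the foot of the tangent from Q: H = (-21.27, 7.173).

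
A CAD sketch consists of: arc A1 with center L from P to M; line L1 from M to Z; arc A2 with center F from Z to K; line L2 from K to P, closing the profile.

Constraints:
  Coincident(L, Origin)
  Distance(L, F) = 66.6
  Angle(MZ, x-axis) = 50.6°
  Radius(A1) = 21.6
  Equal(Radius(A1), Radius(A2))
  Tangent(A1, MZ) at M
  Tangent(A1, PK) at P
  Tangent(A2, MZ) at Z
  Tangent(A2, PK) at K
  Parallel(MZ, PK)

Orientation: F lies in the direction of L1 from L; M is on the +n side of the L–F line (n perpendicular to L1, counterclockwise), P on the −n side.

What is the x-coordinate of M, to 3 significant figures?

-16.7

The slot axis is L1's direction at 50.6°, so u = (cos 50.6°, sin 50.6°) = (0.635, 0.773) and n = (−sin 50.6°, cos 50.6°) = (-0.773, 0.635). L is at the origin and F lies 66.6 along u from L, so F = 66.6·u = (42.3, 51.5). Tangency of A1 to both parallel lines with radius 21.6 puts M and P at L ± 21.6·n: M = (-16.7, 13.7), P = (16.7, -13.7). So M.x = -16.7.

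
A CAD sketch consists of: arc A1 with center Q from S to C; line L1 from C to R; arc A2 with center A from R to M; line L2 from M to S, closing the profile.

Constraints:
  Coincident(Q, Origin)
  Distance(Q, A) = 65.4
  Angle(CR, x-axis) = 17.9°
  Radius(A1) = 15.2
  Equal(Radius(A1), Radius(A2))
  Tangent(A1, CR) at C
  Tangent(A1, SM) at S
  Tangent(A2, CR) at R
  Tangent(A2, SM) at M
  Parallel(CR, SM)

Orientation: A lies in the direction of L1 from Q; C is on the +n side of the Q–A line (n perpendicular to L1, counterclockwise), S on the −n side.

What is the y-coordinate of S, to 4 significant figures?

-14.46

Q is at the origin and A lies 65.4 along u from Q, so A = 65.4·u = (62.23, 20.10). Tangency of A1 to both parallel lines with radius 15.2 puts C and S at Q ± 15.2·n: C = (-4.672, 14.46), S = (4.672, -14.46). So S.y = -14.46.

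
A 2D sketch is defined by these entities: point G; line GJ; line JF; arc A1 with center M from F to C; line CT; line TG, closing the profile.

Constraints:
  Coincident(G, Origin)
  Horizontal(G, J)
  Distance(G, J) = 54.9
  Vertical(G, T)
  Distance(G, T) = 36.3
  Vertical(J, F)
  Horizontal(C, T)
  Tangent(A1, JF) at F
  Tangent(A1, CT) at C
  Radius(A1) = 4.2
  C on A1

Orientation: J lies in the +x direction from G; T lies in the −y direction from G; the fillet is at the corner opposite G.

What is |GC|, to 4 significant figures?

62.36

G is at the origin; G and J share the same y with |GJ| = 54.9 and J on the +x side, so J = (54.90, 0.000). G and T share the same x with |GT| = 36.3 and T on the −y side, so T = (0.000, -36.30). The virtual corner opposite G is at (54.90, -36.30). Since A1 is tangent to JF there, MF ⟂ JF and tangency of A1 to CT means the radius MC is perpendicular to CT, with radius 4.2, so the center M sits 4.2 in from both sides at M = (50.70, -32.10). That places the tangent points at F = (54.90, -32.10) on JF and C = (50.70, -36.30) on CT. Then |GC| = |C − G| = 62.36.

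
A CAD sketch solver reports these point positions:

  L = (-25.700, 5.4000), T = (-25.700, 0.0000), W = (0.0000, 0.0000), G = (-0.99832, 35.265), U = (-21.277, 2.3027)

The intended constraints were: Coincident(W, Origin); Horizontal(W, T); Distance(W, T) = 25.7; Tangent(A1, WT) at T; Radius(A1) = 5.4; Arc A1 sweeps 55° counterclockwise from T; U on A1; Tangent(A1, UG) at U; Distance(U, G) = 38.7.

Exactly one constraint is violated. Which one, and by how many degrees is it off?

Tangent(A1, UG) at U — off by 3.40°.

W = (0.00, 0.00) ✓; W.y = 0.00, T.y = 0.00 ✓; |WT| = 25.70 ✓; ∠(LT, TW) = 90.00° ✓; |LT| = 5.400 ✓; bearing(L→U) − bearing(L→T) = 55.00° ✓; |LU| = 5.400 ✓; ∠(LU, UG) = 86.60° ✗; |UG| = 38.70 ✓.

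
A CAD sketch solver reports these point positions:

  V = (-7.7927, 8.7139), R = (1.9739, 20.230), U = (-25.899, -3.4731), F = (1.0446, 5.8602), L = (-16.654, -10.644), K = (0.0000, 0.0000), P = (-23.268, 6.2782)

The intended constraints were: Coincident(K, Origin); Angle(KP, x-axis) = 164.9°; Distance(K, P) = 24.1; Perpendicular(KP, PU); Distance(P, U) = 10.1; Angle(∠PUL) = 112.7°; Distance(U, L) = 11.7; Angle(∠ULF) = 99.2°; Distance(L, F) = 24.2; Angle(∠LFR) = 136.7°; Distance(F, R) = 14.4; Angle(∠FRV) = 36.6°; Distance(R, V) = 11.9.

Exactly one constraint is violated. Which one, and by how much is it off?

Distance(R, V) = 11.9 — off by 3.20.

K = (0.00, 0.00) ✓; KP at 164.9° ✓; |KP| = 24.10 ✓; ∠(KP, PU) = 90.00° ✓; |PU| = 10.10 ✓; ∠PUL = 112.7° ✓; |UL| = 11.70 ✓; ∠ULF = 99.20° ✓; |LF| = 24.20 ✓; ∠LFR = 136.7° ✓; |FR| = 14.40 ✓; ∠FRV = 36.60° ✓; |RV| = 15.10 ✗.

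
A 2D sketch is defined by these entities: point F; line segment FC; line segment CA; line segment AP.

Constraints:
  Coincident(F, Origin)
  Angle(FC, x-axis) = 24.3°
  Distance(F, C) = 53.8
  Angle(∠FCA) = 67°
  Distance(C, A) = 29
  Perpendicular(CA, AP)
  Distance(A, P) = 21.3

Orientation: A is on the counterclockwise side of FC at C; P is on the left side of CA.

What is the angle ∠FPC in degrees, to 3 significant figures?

111°

F is at the origin; FC runs at 24.3° with length 53.8, so C = 53.8·(cos 24.3°, sin 24.3°) = (49.0, 22.1). ∠FCA = 67.0°, so CA runs at 24.3° + (180° − 67.0°) = 137° from the x-axis; with |CA| = 29.0, A = C + 29.0·(cos 137°, sin 137°) = (27.7, 41.8). The perpendicularity gives AP at right angles to CA; with |AP| = 21.3 on the left of CA, P = A + 21.3·(-0.678, -0.735) = (13.3, 26.2). Then cos ∠FPC = PF·PC / (|PF||PC|), giving 111°.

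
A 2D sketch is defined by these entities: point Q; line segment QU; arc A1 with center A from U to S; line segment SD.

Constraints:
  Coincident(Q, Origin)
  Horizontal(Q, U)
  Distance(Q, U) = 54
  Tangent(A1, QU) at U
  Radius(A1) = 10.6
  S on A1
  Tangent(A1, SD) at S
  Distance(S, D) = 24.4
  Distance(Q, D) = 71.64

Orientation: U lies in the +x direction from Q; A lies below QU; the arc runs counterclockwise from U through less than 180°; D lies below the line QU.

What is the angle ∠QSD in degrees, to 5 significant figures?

151.73°

Checks: |QU| = 54.00 ✓; |AS| = 10.60 ✓; ∠(AS, SD) = 90.00° ✓; |SD| = 24.40 ✓; |QD| = 71.64 ✓.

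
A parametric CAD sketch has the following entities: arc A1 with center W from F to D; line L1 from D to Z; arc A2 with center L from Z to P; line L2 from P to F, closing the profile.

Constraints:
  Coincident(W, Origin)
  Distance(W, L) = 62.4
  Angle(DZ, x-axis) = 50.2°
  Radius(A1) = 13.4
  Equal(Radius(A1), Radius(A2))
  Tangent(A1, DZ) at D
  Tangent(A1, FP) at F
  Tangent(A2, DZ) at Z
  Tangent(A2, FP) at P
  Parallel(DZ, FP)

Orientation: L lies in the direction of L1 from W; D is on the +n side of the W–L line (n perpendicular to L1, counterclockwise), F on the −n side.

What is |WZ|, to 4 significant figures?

63.82

The slot axis is L1's direction at 50.2°, so u = (cos 50.2°, sin 50.2°) = (0.6401, 0.7683) and n = (−sin 50.2°, cos 50.2°) = (-0.7683, 0.6401). W is at the origin and L lies 62.4 along u from W, so L = 62.4·u = (39.94, 47.94). Tangency of A1 to both parallel lines with radius 13.4 puts D and F at W ± 13.4·n: D = (-10.29, 8.577), F = (10.29, -8.577). Equal radii place Z and P the same way about L: Z = L + 13.4·n = (29.65, 56.52), P = L − 13.4·n = (50.24, 39.36). Then |WZ| = |Z − W| = 63.82.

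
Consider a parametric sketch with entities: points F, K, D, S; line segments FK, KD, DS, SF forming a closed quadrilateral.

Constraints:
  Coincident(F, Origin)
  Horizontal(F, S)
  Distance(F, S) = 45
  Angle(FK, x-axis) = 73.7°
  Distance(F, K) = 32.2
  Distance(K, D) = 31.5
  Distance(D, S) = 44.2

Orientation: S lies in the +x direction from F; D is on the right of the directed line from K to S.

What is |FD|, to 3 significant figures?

0.946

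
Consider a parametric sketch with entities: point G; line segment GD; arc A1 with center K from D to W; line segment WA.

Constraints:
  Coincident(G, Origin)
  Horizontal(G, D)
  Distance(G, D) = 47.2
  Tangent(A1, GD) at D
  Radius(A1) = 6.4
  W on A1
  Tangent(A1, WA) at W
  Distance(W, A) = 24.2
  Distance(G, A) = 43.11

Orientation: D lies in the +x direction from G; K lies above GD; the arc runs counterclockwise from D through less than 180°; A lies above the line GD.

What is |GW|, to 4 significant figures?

52.66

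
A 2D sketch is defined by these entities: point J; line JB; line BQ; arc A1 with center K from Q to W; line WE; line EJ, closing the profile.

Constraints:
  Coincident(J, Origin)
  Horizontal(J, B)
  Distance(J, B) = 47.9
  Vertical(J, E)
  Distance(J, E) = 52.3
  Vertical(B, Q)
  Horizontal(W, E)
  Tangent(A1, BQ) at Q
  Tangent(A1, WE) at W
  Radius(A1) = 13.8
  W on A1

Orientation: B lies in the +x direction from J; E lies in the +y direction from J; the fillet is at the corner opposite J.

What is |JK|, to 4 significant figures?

51.43

J is at the origin; JB is horizontal with |JB| = 47.9 and B on the +x side, so B = (47.90, 0.000). J and E share the same x with |JE| = 52.3 and E on the +y side, so E = (0.000, 52.30). The virtual corner opposite J is at (47.90, 52.30). A1 meets BQ tangentially, so KQ is at right angles to BQ and tangency of A1 to WE means the radius KW is perpendicular to WE, with radius 13.8, so the center K sits 13.8 in from both sides at K = (34.10, 38.50). Then |JK| = |K − J| = 51.43.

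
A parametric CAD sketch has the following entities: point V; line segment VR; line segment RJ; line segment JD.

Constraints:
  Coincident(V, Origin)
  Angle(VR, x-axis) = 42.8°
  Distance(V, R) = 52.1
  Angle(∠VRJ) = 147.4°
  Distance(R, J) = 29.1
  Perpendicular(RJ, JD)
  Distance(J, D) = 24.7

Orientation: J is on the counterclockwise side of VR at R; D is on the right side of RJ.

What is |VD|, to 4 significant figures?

90.07

∠VRJ = 147.4°, so RJ runs at 42.8° + (180° − 147.4°) = 75.40° from the x-axis; with |RJ| = 29.1, J = R + 29.1·(cos 75.40°, sin 75.40°) = (45.56, 63.56). The perpendicularity gives JD at right angles to RJ; with |JD| = 24.7 on the right of RJ, D = J + 24.7·(0.9677, -0.2521) = (69.46, 57.33). Then |VD| = |D − V| = 90.07.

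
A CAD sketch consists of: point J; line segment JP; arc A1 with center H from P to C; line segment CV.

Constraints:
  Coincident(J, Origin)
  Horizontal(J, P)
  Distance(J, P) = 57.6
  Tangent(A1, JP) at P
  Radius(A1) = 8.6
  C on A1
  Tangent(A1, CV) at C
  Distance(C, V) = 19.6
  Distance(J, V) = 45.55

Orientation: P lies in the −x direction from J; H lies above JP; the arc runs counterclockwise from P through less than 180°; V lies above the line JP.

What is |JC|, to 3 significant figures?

50.3

Checks: J = (0.00, 0.00) ✓; |HC| = 8.600 ✓; ∠(HC, CV) = 90.00° ✓; |CV| = 19.60 ✓; |JV| = 45.55 ✓.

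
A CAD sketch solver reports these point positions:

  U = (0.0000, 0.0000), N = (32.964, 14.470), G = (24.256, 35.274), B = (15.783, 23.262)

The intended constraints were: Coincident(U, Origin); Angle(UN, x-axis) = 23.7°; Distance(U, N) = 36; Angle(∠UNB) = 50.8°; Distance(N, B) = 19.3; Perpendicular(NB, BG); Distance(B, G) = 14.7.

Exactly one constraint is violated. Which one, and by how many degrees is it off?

Perpendicular(NB, BG) — off by 8.10°.

U = (0.00, 0.00) ✓; UN at 23.70° ✓; |UN| = 36.00 ✓; ∠UNB = 50.80° ✓; |NB| = 19.30 ✓; ∠(NB, BG) = 98.10° ✗; |BG| = 14.70 ✓.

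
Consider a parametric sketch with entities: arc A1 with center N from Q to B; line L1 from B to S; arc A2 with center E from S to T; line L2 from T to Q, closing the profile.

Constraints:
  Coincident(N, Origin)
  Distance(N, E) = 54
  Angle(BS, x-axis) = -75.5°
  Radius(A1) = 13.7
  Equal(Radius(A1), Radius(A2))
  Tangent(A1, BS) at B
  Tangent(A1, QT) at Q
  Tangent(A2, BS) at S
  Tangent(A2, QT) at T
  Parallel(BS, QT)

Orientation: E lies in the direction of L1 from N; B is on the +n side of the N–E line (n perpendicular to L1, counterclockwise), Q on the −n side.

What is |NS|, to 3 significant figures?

55.7

The slot axis is L1's direction at -75.5°, so u = (cos -75.5°, sin -75.5°) = (0.250, -0.968) and n = (−sin -75.5°, cos -75.5°) = (0.968, 0.250). N is at the origin and E lies 54.0 along u from N, so E = 54.0·u = (13.5, -52.3). Tangency of A1 to both parallel lines with radius 13.7 puts B and Q at N ± 13.7·n: B = (13.3, 3.43), Q = (-13.3, -3.43). Equal radii place S and T the same way about E: S = E + 13.7·n = (26.8, -48.8), T = E − 13.7·n = (0.257, -55.7). Then |NS| = |S − N| = 55.7.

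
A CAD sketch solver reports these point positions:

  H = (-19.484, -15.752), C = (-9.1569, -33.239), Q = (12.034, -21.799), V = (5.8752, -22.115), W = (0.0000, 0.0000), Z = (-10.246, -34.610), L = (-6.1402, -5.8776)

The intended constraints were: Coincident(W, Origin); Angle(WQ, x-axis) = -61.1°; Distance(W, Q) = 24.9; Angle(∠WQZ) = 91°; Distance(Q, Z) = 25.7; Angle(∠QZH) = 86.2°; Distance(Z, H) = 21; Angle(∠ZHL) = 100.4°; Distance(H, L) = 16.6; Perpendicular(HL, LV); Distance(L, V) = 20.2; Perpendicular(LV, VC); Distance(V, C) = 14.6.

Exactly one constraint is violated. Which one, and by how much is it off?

Distance(V, C) = 14.6 — off by 4.10.

W = (0.00, 0.00) ✓; WQ at -61.10° ✓; |WQ| = 24.90 ✓; ∠WQZ = 91.00° ✓; |QZ| = 25.70 ✓; ∠QZH = 86.20° ✓; |ZH| = 21.00 ✓; ∠ZHL = 100.4° ✓; |HL| = 16.60 ✓; ∠(HL, LV) = 90.00° ✓; |LV| = 20.20 ✓; ∠(LV, VC) = 90.00° ✓; |VC| = 18.70 ✗.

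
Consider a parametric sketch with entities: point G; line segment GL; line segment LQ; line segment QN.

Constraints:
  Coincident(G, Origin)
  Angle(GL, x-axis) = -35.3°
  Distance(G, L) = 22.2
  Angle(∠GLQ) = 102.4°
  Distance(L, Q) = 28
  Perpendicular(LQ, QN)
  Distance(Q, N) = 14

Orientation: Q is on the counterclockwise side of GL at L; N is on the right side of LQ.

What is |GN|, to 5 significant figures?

48.445

G is at the origin; GL runs at -35.3° with length 22.2, so L = 22.2·(cos -35.3°, sin -35.3°) = (18.118, -12.828). ∠GLQ = 102.4°, so LQ runs at -35.3° + (180° − 102.4°) = 42.300° from the x-axis; with |LQ| = 28.0, Q = L + 28.0·(cos 42.300°, sin 42.300°) = (38.828, 6.0159). LQ ⟂ QN; with |QN| = 14.0 on the right of LQ, N = Q + 14.0·(0.67301, -0.73963) = (48.250, -4.3389). Then |GN| = |N − G| = 48.445.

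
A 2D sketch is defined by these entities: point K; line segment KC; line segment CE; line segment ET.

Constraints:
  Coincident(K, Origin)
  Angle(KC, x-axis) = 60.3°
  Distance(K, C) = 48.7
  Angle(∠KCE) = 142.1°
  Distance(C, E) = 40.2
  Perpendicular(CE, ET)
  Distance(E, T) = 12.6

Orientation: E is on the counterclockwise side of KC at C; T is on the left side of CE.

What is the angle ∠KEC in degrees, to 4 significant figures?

20.83°

K is at the origin; KC runs at 60.3° with length 48.7, so C = 48.7·(cos 60.3°, sin 60.3°) = (24.13, 42.30). ∠KCE = 142.1°, so CE runs at 60.3° + (180° − 142.1°) = 98.20° from the x-axis; with |CE| = 40.2, E = C + 40.2·(cos 98.20°, sin 98.20°) = (18.40, 82.09). Then cos ∠KEC = EK·EC / (|EK||EC|), giving 20.83°.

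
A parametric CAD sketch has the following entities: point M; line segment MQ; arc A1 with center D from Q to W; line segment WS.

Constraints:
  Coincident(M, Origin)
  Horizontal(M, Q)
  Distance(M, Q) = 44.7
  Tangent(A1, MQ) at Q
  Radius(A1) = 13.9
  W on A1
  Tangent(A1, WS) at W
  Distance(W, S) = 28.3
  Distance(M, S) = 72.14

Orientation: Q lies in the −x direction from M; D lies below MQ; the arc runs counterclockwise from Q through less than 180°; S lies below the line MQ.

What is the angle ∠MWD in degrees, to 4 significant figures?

13.12°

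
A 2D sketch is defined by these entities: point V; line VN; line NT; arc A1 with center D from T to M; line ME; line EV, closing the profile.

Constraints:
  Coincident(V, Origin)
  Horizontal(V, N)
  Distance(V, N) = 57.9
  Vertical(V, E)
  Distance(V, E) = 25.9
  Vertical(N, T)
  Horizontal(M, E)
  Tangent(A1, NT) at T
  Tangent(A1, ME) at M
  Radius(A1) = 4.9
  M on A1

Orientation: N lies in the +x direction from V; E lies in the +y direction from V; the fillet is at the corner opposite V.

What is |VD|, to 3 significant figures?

57.0

V is at the origin; VN is horizontal with |VN| = 57.9 and N on the +x side, so N = (57.9, 0.00). V and E share the same x with |VE| = 25.9 and E on the +y side, so E = (0.00, 25.9). The virtual corner opposite V is at (57.9, 25.9). A1 meets NT tangentially, so DT is at right angles to NT and tangency of A1 to ME means the radius DM is perpendicular to ME, with radius 4.9, so the center D sits 4.9 in from both sides at D = (53.0, 21.0). Then |VD| = |D − V| = 57.0.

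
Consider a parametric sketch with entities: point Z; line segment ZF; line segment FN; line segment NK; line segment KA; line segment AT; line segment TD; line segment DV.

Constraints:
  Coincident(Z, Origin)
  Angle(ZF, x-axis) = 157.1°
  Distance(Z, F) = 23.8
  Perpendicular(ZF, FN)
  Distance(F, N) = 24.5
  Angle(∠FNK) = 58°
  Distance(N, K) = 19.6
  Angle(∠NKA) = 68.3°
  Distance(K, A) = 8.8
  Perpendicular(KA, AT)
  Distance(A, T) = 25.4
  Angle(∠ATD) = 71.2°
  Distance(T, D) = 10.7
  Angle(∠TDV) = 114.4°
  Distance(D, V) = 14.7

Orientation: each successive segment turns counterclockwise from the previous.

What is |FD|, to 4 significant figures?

32.93

Z is at the origin; ZF runs at 157.1° with length 23.8, so F = (-21.92, 9.261). The perpendicularity gives FN at right angles to ZF, so FN runs at -112.9°; with |FN| = 24.5, N = (-31.46, -13.31). ∠FNK = 58.0° gives NK at 9.100° from the x-axis; with |NK| = 19.6, K = (-12.10, -10.21). ∠NKA = 68.3° gives KA at 120.8° from the x-axis; with |KA| = 8.8, A = (-16.61, -2.649). KA is perpendicular to AT, so AT runs at -149.2°; with |AT| = 25.4, T = (-38.43, -15.66). ∠ATD = 71.2° gives TD at -40.40° from the x-axis; with |TD| = 10.7, D = (-30.28, -22.59). Then |FD| = |D − F| = 32.93.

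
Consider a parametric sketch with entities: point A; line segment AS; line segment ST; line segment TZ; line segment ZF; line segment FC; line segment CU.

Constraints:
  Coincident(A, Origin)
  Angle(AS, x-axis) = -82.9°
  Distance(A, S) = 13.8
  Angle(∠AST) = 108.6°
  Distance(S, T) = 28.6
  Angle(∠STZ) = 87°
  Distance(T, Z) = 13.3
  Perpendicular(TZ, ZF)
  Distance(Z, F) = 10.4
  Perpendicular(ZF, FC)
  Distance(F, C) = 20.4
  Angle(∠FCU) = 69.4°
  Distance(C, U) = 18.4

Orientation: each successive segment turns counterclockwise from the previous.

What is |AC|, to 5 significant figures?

30.943

TZ ⟂ ZF, so ZF runs at 171.50°; with |ZF| = 10.4, F = (21.412, -4.7050). The perpendicularity gives FC at right angles to ZF, so FC runs at -98.500°; with |FC| = 20.4, C = (18.396, -24.881). Then |AC| = |C − A| = 30.943.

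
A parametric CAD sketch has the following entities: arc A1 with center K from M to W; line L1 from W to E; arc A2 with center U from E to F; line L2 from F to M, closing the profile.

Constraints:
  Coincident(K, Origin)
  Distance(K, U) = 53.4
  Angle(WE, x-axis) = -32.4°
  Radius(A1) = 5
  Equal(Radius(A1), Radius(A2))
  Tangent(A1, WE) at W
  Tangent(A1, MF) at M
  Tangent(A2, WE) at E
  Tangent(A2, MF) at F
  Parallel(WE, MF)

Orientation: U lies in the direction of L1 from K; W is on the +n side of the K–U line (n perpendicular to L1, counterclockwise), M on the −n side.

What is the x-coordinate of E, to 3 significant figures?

47.8

The slot axis is L1's direction at -32.4°, so u = (cos -32.4°, sin -32.4°) = (0.844, -0.536) and n = (−sin -32.4°, cos -32.4°) = (0.536, 0.844). K is at the origin and U lies 53.4 along u from K, so U = 53.4·u = (45.1, -28.6). Tangency of A1 to both parallel lines with radius 5.0 puts W and M at K ± 5.0·n: W = (2.68, 4.22), M = (-2.68, -4.22). Equal radii place E and F the same way about U: E = U + 5.0·n = (47.8, -24.4), F = U − 5.0·n = (42.4, -32.8). So E.x = 47.8.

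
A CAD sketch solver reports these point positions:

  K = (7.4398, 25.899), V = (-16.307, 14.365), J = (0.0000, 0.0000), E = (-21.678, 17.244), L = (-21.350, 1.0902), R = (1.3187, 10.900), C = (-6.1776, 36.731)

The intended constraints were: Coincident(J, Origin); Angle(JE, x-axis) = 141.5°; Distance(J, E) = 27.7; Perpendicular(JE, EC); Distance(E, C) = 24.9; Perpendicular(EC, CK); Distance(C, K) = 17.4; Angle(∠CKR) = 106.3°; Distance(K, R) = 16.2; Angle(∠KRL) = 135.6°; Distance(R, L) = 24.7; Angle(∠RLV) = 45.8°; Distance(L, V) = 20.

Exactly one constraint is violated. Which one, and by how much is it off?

Distance(L, V) = 20 — off by 5.80.

J = (0.00, 0.00) ✓; JE at 141.5° ✓; |JE| = 27.70 ✓; ∠(JE, EC) = 90.00° ✓; |EC| = 24.90 ✓; ∠(EC, CK) = 90.00° ✓; |CK| = 17.40 ✓; ∠CKR = 106.3° ✓; |KR| = 16.20 ✓; ∠KRL = 135.6° ✓; |RL| = 24.70 ✓; ∠RLV = 45.80° ✓; |LV| = 14.20 ✗.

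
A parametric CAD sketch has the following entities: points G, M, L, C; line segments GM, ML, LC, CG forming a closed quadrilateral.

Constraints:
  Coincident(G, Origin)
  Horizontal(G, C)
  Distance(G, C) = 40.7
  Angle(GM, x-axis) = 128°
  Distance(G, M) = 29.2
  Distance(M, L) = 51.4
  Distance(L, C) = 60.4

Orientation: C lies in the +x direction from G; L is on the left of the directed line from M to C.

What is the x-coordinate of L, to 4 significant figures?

20.61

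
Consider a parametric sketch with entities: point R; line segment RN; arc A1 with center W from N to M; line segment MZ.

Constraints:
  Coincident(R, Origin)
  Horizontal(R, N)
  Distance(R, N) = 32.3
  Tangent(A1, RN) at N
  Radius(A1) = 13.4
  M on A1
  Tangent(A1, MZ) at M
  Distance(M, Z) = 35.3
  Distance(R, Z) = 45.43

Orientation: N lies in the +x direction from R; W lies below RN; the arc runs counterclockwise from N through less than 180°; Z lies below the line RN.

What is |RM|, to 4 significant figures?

21.78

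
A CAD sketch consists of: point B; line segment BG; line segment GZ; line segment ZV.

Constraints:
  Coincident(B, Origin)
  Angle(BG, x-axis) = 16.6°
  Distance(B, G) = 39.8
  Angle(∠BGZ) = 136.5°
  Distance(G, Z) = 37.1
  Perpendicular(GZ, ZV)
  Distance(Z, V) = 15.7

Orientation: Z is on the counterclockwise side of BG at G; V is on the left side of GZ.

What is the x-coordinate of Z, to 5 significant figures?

56.635

B is at the origin; BG runs at 16.6° with length 39.8, so G = 39.8·(cos 16.6°, sin 16.6°) = (38.141, 11.370). ∠BGZ = 136.5°, so GZ runs at 16.6° + (180° − 136.5°) = 60.100° from the x-axis; with |GZ| = 37.1, Z = G + 37.1·(cos 60.100°, sin 60.100°) = (56.635, 43.532). So Z.x = 56.635.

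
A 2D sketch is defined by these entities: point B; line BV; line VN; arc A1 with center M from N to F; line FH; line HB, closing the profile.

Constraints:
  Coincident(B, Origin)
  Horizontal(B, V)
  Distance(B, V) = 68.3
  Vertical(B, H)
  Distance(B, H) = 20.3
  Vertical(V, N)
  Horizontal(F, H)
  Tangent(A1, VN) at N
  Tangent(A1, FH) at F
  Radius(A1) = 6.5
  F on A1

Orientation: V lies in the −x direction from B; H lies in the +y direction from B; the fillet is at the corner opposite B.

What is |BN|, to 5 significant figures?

69.680

B is at the origin; B and V share the same y with |BV| = 68.3 and V on the −x side, so V = (-68.300, 0.0000). BH is vertical with |BH| = 20.3 and H on the +y side, so H = (0.0000, 20.300). The virtual corner opposite B is at (-68.300, 20.300). A1 meets VN tangentially, so MN is at right angles to VN and since A1 is tangent to FH there, MF ⟂ FH, with radius 6.5, so the center M sits 6.5 in from both sides at M = (-61.800, 13.800). That places the tangent points at N = (-68.300, 13.800) on VN and F = (-61.800, 20.300) on FH. Then |BN| = |N − B| = 69.680.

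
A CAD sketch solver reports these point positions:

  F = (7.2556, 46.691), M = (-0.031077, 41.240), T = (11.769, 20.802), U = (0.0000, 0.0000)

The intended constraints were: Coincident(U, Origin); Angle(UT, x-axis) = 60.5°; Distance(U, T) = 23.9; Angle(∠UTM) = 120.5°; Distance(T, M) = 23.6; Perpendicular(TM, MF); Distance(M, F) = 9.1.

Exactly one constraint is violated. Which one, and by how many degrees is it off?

Perpendicular(TM, MF) — off by 6.80°.

U = (0.00, 0.00) ✓; UT at 60.50° ✓; |UT| = 23.90 ✓; ∠UTM = 120.5° ✓; |TM| = 23.60 ✓; ∠(TM, MF) = 83.20° ✗; |MF| = 9.100 ✓.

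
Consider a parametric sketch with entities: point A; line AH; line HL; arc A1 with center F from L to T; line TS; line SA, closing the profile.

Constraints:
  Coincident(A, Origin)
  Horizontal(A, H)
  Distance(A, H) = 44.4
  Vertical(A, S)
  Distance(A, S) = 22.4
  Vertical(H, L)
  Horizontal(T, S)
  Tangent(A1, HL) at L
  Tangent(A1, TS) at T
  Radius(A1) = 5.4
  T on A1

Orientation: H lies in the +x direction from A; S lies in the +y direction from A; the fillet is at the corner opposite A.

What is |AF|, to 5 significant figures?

42.544

A is at the origin; A and H share the same y with |AH| = 44.4 and H on the +x side, so H = (44.400, 0.0000). AS is vertical with |AS| = 22.4 and S on the +y side, so S = (0.0000, 22.400). The virtual corner opposite A is at (44.400, 22.400). A1 meets HL tangentially, so FL is at right angles to HL and A1 meets TS tangentially, so FT is at right angles to TS, with radius 5.4, so the center F sits 5.4 in from both sides at F = (39.000, 17.000). Then |AF| = |F − A| = 42.544.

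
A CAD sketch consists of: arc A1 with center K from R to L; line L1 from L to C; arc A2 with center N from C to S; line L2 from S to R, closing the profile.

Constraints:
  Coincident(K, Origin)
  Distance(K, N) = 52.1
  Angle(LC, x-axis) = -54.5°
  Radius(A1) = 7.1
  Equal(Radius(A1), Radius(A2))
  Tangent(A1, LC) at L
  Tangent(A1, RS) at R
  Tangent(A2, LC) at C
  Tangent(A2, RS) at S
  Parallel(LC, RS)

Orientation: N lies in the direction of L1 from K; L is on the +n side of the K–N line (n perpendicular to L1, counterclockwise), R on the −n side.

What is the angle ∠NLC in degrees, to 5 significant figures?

7.7603°

Tangency of A1 to both parallel lines with radius 7.1 puts L and R at K ± 7.1·n: L = (5.7802, 4.1230), R = (-5.7802, -4.1230). Equal radii place C and S the same way about N: C = N + 7.1·n = (36.035, -38.292), S = N − 7.1·n = (24.474, -46.538). Then cos ∠NLC = LN·LC / (|LN||LC|), giving 7.7603°.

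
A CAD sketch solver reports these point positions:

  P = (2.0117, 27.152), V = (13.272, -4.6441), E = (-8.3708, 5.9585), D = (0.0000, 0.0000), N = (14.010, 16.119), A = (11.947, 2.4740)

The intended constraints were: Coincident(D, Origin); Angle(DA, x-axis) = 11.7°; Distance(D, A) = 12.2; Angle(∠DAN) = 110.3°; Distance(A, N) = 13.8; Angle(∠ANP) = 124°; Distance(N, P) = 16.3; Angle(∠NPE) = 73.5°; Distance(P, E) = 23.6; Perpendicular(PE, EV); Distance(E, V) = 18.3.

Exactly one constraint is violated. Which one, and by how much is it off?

Distance(E, V) = 18.3 — off by 5.80.

D = (0.00, 0.00) ✓; DA at 11.70° ✓; |DA| = 12.20 ✓; ∠DAN = 110.3° ✓; |AN| = 13.80 ✓; ∠ANP = 124.0° ✓; |NP| = 16.30 ✓; ∠NPE = 73.50° ✓; |PE| = 23.60 ✓; ∠(PE, EV) = 90.00° ✓; |EV| = 24.10 ✗.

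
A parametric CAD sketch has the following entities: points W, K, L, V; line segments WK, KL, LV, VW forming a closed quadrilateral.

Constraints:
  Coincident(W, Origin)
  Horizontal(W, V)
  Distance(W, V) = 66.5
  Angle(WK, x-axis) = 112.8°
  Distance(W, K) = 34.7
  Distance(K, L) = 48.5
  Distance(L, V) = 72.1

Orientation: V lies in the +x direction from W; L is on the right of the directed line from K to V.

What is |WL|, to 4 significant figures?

16.04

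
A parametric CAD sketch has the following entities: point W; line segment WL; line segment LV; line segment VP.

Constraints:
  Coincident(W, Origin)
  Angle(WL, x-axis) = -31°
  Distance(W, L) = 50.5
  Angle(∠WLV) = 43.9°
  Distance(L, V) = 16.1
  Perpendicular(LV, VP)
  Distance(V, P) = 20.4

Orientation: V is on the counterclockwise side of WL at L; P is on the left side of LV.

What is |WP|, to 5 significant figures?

25.005

W is at the origin; WL runs at -31.0° with length 50.5, so L = 50.5·(cos -31.0°, sin -31.0°) = (43.287, -26.009). ∠WLV = 43.9°, so LV runs at -31.0° + (180° − 43.9°) = 105.10° from the x-axis; with |LV| = 16.1, V = L + 16.1·(cos 105.10°, sin 105.10°) = (39.093, -10.465). LV ⟂ VP; with |VP| = 20.4 on the left of LV, P = V + 20.4·(-0.96547, -0.26050) = (19.397, -15.780). Then |WP| = |P − W| = 25.005.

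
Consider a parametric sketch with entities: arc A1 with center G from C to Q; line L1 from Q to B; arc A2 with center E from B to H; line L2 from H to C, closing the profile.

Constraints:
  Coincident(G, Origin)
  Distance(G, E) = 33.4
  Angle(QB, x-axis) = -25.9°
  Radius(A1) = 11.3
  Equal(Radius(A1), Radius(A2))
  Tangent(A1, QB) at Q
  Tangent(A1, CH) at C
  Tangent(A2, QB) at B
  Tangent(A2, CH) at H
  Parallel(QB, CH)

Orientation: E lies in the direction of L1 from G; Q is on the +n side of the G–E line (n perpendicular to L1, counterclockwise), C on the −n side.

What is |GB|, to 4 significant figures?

35.26

Tangency of A1 to both parallel lines with radius 11.3 puts Q and C at G ± 11.3·n: Q = (4.936, 10.17), C = (-4.936, -10.17). Equal radii place B and H the same way about E: B = E + 11.3·n = (34.98, -4.424), H = E − 11.3·n = (25.11, -24.75). Then |GB| = |B − G| = 35.26.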